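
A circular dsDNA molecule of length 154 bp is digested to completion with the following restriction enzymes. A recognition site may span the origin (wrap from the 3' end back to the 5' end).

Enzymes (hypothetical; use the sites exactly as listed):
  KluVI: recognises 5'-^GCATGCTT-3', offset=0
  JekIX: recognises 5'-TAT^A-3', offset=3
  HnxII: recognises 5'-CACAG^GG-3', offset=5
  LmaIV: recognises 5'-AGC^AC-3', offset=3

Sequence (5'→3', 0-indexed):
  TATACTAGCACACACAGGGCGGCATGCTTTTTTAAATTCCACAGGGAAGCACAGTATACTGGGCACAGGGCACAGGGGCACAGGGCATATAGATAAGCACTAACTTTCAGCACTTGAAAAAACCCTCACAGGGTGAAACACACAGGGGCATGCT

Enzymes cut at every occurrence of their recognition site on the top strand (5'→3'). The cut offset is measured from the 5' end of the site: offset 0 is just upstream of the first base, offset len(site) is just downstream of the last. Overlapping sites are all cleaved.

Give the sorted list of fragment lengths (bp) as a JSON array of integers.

Per-enzyme occurrences:
  KluVI GCATGCTT/0: at [21, 147] ⇒ [21, 147]
  JekIX TATA/3: at [0, 54, 87] ⇒ [3, 57, 90]
  HnxII CACAGGG/5: at [12, 39, 63, 70, 78, 126, 140] ⇒ [17, 44, 68, 75, 83, 131, 145]
  LmaIV AGCAC/3: at [6, 47, 95, 108] ⇒ [9, 50, 98, 111]

Pooled cuts: [3, 9, 17, 21, 44, 50, 57, 68, 75, 83, 90, 98, 111, 131, 145, 147]

Fragments:
  3→9: 6 bp
  9→17: 8 bp
  17→21: 4 bp
  21→44: 23 bp
  44→50: 6 bp
  50→57: 7 bp
  57→68: 11 bp
  68→75: 7 bp
  75→83: 8 bp
  83→90: 7 bp
  90→98: 8 bp
  98→111: 13 bp
  111→131: 20 bp
  131→145: 14 bp
  145→147: 2 bp
  147→3 (wrap): 154-147+3 = 10 bp

[2,4,6,6,7,7,7,8,8,8,10,11,13,14,20,23]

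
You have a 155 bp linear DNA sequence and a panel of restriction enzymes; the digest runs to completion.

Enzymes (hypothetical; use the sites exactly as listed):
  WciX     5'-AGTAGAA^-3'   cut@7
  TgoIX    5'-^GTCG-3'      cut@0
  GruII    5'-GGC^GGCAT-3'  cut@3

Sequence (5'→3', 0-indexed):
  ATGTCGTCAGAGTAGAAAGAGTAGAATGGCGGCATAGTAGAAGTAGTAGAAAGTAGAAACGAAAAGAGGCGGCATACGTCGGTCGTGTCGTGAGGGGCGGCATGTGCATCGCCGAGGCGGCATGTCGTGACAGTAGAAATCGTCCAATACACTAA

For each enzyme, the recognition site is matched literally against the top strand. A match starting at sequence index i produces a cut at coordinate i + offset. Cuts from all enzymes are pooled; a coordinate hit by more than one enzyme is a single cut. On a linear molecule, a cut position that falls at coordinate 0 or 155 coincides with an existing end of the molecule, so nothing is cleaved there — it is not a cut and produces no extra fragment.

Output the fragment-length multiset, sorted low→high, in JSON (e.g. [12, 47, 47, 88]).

[2,4,4,5,5,7,7,9,9,12,12,12,15,15,17,20]

Scan for sites:
  WciX AGTAGAA/7: at [10, 19, 35, 44, 51, 131] ⇒ [17, 26, 42, 51, 58, 138]
  TgoIX GTCG/0: at [2, 77, 81, 86, 123] ⇒ [2, 77, 81, 86, 123]
  GruII GGCGGCAT/3: at [27, 67, 95, 115] ⇒ [30, 70, 98, 118]

Pooled cuts: [2, 17, 26, 30, 42, 51, 58, 70, 77, 81, 86, 98, 118, 123, 138]

Fragment lengths:
  [0,2): 2 bp
  [2,17): 15 bp
  [17,26): 9 bp
  [26,30): 4 bp
  [30,42): 12 bp
  [42,51): 9 bp
  [51,58): 7 bp
  [58,70): 12 bp
  [70,77): 7 bp
  [77,81): 4 bp
  [81,86): 5 bp
  [86,98): 12 bp
  [98,118): 20 bp
  [118,123): 5 bp
  [123,138): 15 bp
  [138,155): 17 bp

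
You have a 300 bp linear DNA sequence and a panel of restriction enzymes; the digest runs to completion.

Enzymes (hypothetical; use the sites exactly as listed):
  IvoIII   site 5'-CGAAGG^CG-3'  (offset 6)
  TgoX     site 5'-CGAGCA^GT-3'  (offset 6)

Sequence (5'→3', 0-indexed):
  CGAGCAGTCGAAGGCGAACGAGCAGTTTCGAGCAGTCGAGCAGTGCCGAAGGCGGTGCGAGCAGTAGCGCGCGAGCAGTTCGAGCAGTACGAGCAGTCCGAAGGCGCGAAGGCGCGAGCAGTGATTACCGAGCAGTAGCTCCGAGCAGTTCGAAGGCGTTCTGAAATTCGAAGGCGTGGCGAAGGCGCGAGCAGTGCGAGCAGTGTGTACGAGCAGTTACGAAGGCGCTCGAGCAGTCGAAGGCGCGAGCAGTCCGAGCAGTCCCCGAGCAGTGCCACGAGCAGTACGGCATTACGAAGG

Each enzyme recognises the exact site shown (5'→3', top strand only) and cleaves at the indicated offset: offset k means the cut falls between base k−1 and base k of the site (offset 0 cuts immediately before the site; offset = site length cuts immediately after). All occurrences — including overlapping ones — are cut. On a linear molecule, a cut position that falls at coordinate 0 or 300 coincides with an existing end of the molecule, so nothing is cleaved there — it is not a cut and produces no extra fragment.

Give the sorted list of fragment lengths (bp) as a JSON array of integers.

[6,8,8,8,8,8,8,8,9,9,9,9,9,9,10,10,10,10,10,11,11,11,12,13,13,14,14,17,18]

Site scan:
  IvoIII CGAAGGCG/6: at [8, 46, 98, 106, 150, 168, 179, 219, 237] ⇒ [14, 52, 104, 112, 156, 174, 185, 225, 243]
  TgoX CGAGCAGT/6: at [0, 18, 28, 36, 57, 71, 80, 89, 114, 128, 141, 187, 196, 209, 229, 245, 254, 265, 277] ⇒ [6, 24, 34, 42, 63, 77, 86, 95, 120, 134, 147, 193, 202, 215, 235, 251, 260, 271, 283]

All cut coordinates (distinct, sorted): [6, 14, 24, 34, 42, 52, 63, 77, 86, 95, 104, 112, 120, 134, 147, 156, 174, 185, 193, 202, 215, 225, 235, 243, 251, 260, 271, 283]

Fragment lengths:
  [0,6): 6 bp
  [6,14): 8 bp
  [14,24): 10 bp
  [24,34): 10 bp
  [34,42): 8 bp
  [42,52): 10 bp
  [52,63): 11 bp
  [63,77): 14 bp
  [77,86): 9 bp
  [86,95): 9 bp
  [95,104): 9 bp
  [104,112): 8 bp
  [112,120): 8 bp
  [120,134): 14 bp
  [134,147): 13 bp
  [147,156): 9 bp
  [156,174): 18 bp
  [174,185): 11 bp
  [185,193): 8 bp
  [193,202): 9 bp
  [202,215): 13 bp
  [215,225): 10 bp
  [225,235): 10 bp
  [235,243): 8 bp
  [243,251): 8 bp
  [251,260): 9 bp
  [260,271): 11 bp
  [271,283): 12 bp
  [283,300): 17 bp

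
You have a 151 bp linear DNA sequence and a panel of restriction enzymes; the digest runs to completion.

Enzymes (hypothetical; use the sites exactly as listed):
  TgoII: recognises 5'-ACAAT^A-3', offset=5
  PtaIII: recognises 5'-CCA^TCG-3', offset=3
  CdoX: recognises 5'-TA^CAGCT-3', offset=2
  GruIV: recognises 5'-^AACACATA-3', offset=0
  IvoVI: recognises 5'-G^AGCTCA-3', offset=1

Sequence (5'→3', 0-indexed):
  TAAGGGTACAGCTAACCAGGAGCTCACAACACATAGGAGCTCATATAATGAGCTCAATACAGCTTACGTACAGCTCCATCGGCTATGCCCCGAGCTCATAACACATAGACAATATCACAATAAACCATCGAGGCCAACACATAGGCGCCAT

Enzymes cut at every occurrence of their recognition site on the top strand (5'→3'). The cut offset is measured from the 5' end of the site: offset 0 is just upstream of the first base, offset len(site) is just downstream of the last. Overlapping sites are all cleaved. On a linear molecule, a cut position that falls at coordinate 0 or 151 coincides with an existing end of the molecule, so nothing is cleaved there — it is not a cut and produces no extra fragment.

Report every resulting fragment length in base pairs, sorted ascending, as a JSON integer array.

[6,7,7,8,8,8,8,9,10,11,12,13,14,14,16]

Site scan:
  TgoII ACAATA/5: at [108, 116] ⇒ [113, 121]
  PtaIII CCATCG/3: at [75, 124] ⇒ [78, 127]
  CdoX TACAGCT/2: at [6, 57, 68] ⇒ [8, 59, 70]
  GruIV AACACATA/0: at [27, 99, 135] ⇒ [27, 99, 135]
  IvoVI GAGCTCA/1: at [19, 36, 49, 91] ⇒ [20, 37, 50, 92]

All cut coordinates (distinct, sorted): [8, 20, 27, 37, 50, 59, 70, 78, 92, 99, 113, 121, 127, 135]

Fragment lengths:
  [0,8): 8 bp
  [8,20): 12 bp
  [20,27): 7 bp
  [27,37): 10 bp
  [37,50): 13 bp
  [50,59): 9 bp
  [59,70): 11 bp
  [70,78): 8 bp
  [78,92): 14 bp
  [92,99): 7 bp
  [99,113): 14 bp
  [113,121): 8 bp
  [121,127): 6 bp
  [127,135): 8 bp
  [135,151): 16 bp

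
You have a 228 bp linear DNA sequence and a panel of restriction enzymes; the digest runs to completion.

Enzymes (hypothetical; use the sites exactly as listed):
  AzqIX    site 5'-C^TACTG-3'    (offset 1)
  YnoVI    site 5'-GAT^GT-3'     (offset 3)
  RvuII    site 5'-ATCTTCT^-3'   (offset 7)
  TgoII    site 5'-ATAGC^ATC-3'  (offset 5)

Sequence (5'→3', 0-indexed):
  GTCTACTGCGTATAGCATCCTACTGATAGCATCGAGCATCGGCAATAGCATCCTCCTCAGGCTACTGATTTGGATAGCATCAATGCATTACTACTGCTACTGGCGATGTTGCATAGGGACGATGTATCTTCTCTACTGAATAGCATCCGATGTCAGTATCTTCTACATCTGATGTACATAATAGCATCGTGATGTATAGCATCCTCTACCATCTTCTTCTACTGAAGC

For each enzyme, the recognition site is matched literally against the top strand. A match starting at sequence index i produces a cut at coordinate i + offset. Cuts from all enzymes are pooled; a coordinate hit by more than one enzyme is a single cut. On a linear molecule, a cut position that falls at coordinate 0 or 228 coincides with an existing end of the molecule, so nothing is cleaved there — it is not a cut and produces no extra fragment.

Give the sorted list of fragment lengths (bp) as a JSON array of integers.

[1,2,3,4,6,7,7,8,9,9,9,10,10,11,12,13,13,13,13,16,16,17,19]

Per-enzyme occurrences:
  AzqIX CTACTG/1: at [2, 19, 61, 90, 96, 132, 218] ⇒ [3, 20, 62, 91, 97, 133, 219]
  YnoVI GATGT/3: at [104, 120, 148, 170, 190] ⇒ [107, 123, 151, 173, 193]
  RvuII ATCTTCT/7: at [125, 157, 210] ⇒ [132, 164, 217]
  TgoII ATAGCATC/5: at [11, 25, 44, 73, 139, 180, 195] ⇒ [16, 30, 49, 78, 144, 185, 200]

All cut coordinates (distinct, sorted): [3, 16, 20, 30, 49, 62, 78, 91, 97, 107, 123, 132, 133, 144, 151, 164, 173, 185, 193, 200, 217, 219]

Fragment lengths:
  [0,3): 3 bp
  [3,16): 13 bp
  [16,20): 4 bp
  [20,30): 10 bp
  [30,49): 19 bp
  [49,62): 13 bp
  [62,78): 16 bp
  [78,91): 13 bp
  [91,97): 6 bp
  [97,107): 10 bp
  [107,123): 16 bp
  [123,132): 9 bp
  [132,133): 1 bp
  [133,144): 11 bp
  [144,151): 7 bp
  [151,164): 13 bp
  [164,173): 9 bp
  [173,185): 12 bp
  [185,193): 8 bp
  [193,200): 7 bp
  [200,217): 17 bp
  [217,219): 2 bp
  [219,228): 9 bp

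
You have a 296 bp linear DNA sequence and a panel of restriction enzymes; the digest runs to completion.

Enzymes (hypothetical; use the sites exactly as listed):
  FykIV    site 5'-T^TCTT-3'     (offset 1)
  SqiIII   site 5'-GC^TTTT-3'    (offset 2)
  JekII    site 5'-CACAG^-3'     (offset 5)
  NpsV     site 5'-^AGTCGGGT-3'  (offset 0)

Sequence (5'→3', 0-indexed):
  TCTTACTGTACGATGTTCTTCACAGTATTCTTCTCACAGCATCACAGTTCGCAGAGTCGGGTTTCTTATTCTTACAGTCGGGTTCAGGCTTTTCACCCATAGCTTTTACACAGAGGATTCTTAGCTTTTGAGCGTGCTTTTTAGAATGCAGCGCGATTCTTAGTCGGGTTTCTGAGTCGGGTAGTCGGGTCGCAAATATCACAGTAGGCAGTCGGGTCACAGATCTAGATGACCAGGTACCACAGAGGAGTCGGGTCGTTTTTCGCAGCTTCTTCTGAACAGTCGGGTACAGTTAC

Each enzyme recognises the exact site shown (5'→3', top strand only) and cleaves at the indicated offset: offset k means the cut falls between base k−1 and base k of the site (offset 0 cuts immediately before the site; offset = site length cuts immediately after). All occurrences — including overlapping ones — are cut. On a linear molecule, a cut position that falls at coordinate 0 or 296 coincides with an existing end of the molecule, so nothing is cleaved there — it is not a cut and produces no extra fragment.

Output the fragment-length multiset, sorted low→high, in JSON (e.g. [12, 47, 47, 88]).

Site scan:
  FykIV TTCTT/1: at [15, 27, 62, 68, 117, 156, 269] ⇒ [16, 28, 63, 69, 118, 157, 270]
  SqiIII GCTTTT/2: at [87, 101, 123, 135] ⇒ [89, 103, 125, 137]
  JekII CACAG/5: at [20, 34, 42, 108, 199, 217, 240] ⇒ [25, 39, 47, 113, 204, 222, 245]
  NpsV AGTCGGGT/0: at [54, 75, 161, 174, 182, 209, 248, 280] ⇒ [54, 75, 161, 174, 182, 209, 248, 280]

All cut coordinates (distinct, sorted): [16, 25, 28, 39, 47, 54, 63, 69, 75, 89, 103, 113, 118, 125, 137, 157, 161, 174, 182, 204, 209, 222, 245, 248, 270, 280]

Fragments:
  [0,16): 16 bp
  [16,25): 9 bp
  [25,28): 3 bp
  [28,39): 11 bp
  [39,47): 8 bp
  [47,54): 7 bp
  [54,63): 9 bp
  [63,69): 6 bp
  [69,75): 6 bp
  [75,89): 14 bp
  [89,103): 14 bp
  [103,113): 10 bp
  [113,118): 5 bp
  [118,125): 7 bp
  [125,137): 12 bp
  [137,157): 20 bp
  [157,161): 4 bp
  [161,174): 13 bp
  [174,182): 8 bp
  [182,204): 22 bp
  [204,209): 5 bp
  [209,222): 13 bp
  [222,245): 23 bp
  [245,248): 3 bp
  [248,270): 22 bp
  [270,280): 10 bp
  [280,296): 16 bp

[3,3,4,5,5,6,6,7,7,8,8,9,9,10,10,11,12,13,13,14,14,16,16,20,22,22,23]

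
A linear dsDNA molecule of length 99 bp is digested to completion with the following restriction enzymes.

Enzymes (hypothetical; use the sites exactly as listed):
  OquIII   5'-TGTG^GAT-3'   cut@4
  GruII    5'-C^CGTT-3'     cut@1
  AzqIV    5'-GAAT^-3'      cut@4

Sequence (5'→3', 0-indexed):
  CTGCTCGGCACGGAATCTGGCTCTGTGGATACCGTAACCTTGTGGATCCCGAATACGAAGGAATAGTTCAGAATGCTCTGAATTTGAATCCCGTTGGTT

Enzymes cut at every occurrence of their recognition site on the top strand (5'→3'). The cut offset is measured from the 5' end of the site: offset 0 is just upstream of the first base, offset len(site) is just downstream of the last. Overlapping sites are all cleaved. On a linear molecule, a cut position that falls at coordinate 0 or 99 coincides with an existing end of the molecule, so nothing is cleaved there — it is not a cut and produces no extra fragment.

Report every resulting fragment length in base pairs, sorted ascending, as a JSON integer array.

[2,6,8,9,10,10,10,11,16,17]

Site scan:
  OquIII (TGTGGAT, off=4): starts [23, 40] → cuts [27, 44]
  GruII (CCGTT, off=1): starts [90] → cuts [91]
  AzqIV (GAAT, off=4): starts [12, 50, 60, 70, 79, 85] → cuts [16, 54, 64, 74, 83, 89]

All cut coordinates (distinct, sorted): [16, 27, 44, 54, 64, 74, 83, 89, 91]

Fragments:
  [0,16): 16 bp
  [16,27): 11 bp
  [27,44): 17 bp
  [44,54): 10 bp
  [54,64): 10 bp
  [64,74): 10 bp
  [74,83): 9 bp
  [83,89): 6 bp
  [89,91): 2 bp
  [91,99): 8 bp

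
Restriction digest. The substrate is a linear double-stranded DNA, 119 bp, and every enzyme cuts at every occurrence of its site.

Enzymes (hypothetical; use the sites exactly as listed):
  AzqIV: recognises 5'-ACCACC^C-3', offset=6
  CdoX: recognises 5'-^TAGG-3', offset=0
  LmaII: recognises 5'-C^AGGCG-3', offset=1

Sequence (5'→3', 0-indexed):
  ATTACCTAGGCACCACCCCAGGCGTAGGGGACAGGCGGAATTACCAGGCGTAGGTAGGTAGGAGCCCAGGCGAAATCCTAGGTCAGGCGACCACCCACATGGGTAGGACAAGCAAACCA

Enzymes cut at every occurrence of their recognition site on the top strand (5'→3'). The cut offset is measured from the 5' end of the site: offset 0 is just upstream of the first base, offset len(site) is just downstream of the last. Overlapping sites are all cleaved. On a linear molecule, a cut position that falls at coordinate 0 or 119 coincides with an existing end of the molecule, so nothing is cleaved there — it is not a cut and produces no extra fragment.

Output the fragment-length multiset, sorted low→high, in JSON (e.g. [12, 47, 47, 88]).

[2,4,4,5,5,6,6,8,8,9,11,11,11,13,16]

Site scan:
  AzqIV (ACCACCC, off=6): starts [11, 89] → cuts [17, 95]
  CdoX (TAGG, off=0): starts [6, 24, 50, 54, 58, 78, 103] → cuts [6, 24, 50, 54, 58, 78, 103]
  LmaII (CAGGCG, off=1): starts [18, 31, 44, 66, 83] → cuts [19, 32, 45, 67, 84]

Pooled cuts: [6, 17, 19, 24, 32, 45, 50, 54, 58, 67, 78, 84, 95, 103]

Fragments:
  [0,6): 6 bp
  [6,17): 11 bp
  [17,19): 2 bp
  [19,24): 5 bp
  [24,32): 8 bp
  [32,45): 13 bp
  [45,50): 5 bp
  [50,54): 4 bp
  [54,58): 4 bp
  [58,67): 9 bp
  [67,78): 11 bp
  [78,84): 6 bp
  [84,95): 11 bp
  [95,103): 8 bp
  [103,119): 16 bp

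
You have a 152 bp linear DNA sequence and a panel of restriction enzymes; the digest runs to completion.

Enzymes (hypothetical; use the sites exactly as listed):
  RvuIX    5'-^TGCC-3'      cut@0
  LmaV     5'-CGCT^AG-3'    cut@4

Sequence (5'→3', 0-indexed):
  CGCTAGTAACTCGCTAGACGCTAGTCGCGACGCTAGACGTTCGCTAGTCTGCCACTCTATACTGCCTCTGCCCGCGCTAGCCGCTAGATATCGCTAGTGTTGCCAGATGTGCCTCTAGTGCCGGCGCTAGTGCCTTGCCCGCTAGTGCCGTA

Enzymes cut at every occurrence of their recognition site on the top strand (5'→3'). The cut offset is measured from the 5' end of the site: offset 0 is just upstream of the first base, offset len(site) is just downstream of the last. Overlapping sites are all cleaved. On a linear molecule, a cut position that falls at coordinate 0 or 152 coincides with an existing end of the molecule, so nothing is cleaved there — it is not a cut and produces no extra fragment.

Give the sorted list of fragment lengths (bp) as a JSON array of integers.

Scan for sites:
  RvuIX (TGCC, off=0): starts [49, 62, 68, 100, 109, 118, 130, 135, 145] → cuts [49, 62, 68, 100, 109, 118, 130, 135, 145]
  LmaV (CGCTAG, off=4): starts [0, 11, 18, 30, 41, 74, 81, 91, 124, 139] → cuts [4, 15, 22, 34, 45, 78, 85, 95, 128, 143]

All cut coordinates (distinct, sorted): [4, 15, 22, 34, 45, 49, 62, 68, 78, 85, 95, 100, 109, 118, 128, 130, 135, 143, 145]

Fragments:
  [0,4): 4 bp
  [4,15): 11 bp
  [15,22): 7 bp
  [22,34): 12 bp
  [34,45): 11 bp
  [45,49): 4 bp
  [49,62): 13 bp
  [62,68): 6 bp
  [68,78): 10 bp
  [78,85): 7 bp
  [85,95): 10 bp
  [95,100): 5 bp
  [100,109): 9 bp
  [109,118): 9 bp
  [118,128): 10 bp
  [128,130): 2 bp
  [130,135): 5 bp
  [135,143): 8 bp
  [143,145): 2 bp
  [145,152): 7 bp

[2,2,4,4,5,5,6,7,7,7,8,9,9,10,10,10,11,11,12,13]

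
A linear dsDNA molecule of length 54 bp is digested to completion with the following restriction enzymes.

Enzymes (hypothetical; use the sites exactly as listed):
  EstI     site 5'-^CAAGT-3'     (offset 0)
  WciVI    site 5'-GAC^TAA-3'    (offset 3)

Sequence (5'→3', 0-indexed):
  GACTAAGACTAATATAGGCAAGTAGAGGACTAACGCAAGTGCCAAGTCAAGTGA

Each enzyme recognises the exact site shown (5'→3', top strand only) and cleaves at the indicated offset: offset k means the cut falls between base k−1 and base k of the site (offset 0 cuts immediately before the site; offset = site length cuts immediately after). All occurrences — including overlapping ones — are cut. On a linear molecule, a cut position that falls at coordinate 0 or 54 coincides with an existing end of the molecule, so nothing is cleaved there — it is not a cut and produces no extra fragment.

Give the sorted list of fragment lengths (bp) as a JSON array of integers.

[3,5,5,6,7,7,9,12]

Scan for sites:
  EstI CAAGT/0: at [18, 35, 42, 47] ⇒ [18, 35, 42, 47]
  WciVI GACTAA/3: at [0, 6, 27] ⇒ [3, 9, 30]

Pooled cuts: [3, 9, 18, 30, 35, 42, 47]

Fragments:
  [0,3): 3 bp
  [3,9): 6 bp
  [9,18): 9 bp
  [18,30): 12 bp
  [30,35): 5 bp
  [35,42): 7 bp
  [42,47): 5 bp
  [47,54): 7 bp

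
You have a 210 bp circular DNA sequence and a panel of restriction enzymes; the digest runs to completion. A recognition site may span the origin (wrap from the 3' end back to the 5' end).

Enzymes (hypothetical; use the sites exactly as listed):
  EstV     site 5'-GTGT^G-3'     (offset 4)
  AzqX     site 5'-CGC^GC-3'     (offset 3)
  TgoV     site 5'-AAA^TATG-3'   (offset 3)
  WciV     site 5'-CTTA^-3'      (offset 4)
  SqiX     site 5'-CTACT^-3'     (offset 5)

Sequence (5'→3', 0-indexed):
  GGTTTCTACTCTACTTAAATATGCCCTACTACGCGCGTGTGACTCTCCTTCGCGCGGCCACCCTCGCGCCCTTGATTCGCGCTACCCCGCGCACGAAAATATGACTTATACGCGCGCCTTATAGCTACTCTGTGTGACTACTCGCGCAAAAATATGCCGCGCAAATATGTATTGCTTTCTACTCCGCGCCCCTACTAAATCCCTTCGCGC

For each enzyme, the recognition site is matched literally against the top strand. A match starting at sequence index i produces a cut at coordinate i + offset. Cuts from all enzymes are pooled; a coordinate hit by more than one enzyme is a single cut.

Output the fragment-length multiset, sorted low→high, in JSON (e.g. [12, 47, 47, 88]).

[2,2,2,3,4,4,5,5,5,6,6,6,7,7,8,8,9,9,9,10,11,12,12,13,13,14,18]

Scan for sites:
  EstV (GTGTG, off=4): starts [36, 131] → cuts [40, 135]
  AzqX (CGCGC, off=3): starts [31, 50, 64, 77, 87, 110, 112, 142, 157, 184, 205] → cuts [34, 53, 67, 80, 90, 113, 115, 145, 160, 187, 208]
  TgoV (AAATATG, off=3): starts [16, 96, 149, 162] → cuts [19, 99, 152, 165]
  WciV (CTTA, off=4): starts [13, 104, 117] → cuts [17, 108, 121]
  SqiX (CTACT, off=5): starts [5, 10, 25, 124, 137, 178, 191] → cuts [10, 15, 30, 129, 142, 183, 196]

Pooled cuts: [10, 15, 17, 19, 30, 34, 40, 53, 67, 80, 90, 99, 108, 113, 115, 121, 129, 135, 142, 145, 152, 160, 165, 183, 187, 196, 208]

Fragment lengths:
  10→15: 5 bp
  15→17: 2 bp
  17→19: 2 bp
  19→30: 11 bp
  30→34: 4 bp
  34→40: 6 bp
  40→53: 13 bp
  53→67: 14 bp
  67→80: 13 bp
  80→90: 10 bp
  90→99: 9 bp
  99→108: 9 bp
  108→113: 5 bp
  113→115: 2 bp
  115→121: 6 bp
  121→129: 8 bp
  129→135: 6 bp
  135→142: 7 bp
  142→145: 3 bp
  145→152: 7 bp
  152→160: 8 bp
  160→165: 5 bp
  165→183: 18 bp
  183→187: 4 bp
  187→196: 9 bp
  196→208: 12 bp
  208→10 (wrap): 210-208+10 = 12 bp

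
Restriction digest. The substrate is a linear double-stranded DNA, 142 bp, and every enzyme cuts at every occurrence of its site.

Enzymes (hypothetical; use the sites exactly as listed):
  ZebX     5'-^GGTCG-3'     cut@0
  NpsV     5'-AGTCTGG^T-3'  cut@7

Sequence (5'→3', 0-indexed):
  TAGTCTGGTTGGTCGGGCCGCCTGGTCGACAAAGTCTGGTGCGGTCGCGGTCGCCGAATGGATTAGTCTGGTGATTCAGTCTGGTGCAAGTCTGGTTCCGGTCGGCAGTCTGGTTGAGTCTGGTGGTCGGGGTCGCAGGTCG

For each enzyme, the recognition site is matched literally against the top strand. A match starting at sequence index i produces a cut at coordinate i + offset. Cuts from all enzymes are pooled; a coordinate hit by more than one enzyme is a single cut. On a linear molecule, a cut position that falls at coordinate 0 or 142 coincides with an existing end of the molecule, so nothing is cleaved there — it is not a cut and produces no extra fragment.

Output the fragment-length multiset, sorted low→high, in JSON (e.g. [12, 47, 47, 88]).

Scan for sites:
  ZebX GGTCG/0: at [10, 23, 42, 48, 99, 124, 130, 137] ⇒ [10, 23, 42, 48, 99, 124, 130, 137]
  NpsV AGTCTGGT/7: at [1, 32, 64, 77, 88, 106, 116] ⇒ [8, 39, 71, 84, 95, 113, 123]

All cut coordinates (distinct, sorted): [8, 10, 23, 39, 42, 48, 71, 84, 95, 99, 113, 123, 124, 130, 137]

Fragment lengths:
  [0,8): 8 bp
  [8,10): 2 bp
  [10,23): 13 bp
  [23,39): 16 bp
  [39,42): 3 bp
  [42,48): 6 bp
  [48,71): 23 bp
  [71,84): 13 bp
  [84,95): 11 bp
  [95,99): 4 bp
  [99,113): 14 bp
  [113,123): 10 bp
  [123,124): 1 bp
  [124,130): 6 bp
  [130,137): 7 bp
  [137,142): 5 bp

[1,2,3,4,5,6,6,7,8,10,11,13,13,14,16,23]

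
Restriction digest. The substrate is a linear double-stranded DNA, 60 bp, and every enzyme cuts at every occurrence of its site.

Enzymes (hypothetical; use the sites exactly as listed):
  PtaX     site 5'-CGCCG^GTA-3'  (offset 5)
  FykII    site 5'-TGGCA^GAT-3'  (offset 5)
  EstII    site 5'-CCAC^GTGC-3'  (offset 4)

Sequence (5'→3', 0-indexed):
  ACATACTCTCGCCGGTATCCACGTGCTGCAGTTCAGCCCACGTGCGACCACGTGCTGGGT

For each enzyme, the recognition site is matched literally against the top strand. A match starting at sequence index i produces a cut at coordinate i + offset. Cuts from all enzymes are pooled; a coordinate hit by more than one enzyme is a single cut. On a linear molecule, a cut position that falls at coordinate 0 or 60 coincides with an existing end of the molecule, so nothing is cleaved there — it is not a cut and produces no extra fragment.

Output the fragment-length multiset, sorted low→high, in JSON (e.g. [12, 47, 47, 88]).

[8,9,10,14,19]

Per-enzyme occurrences:
  PtaX (CGCCGGTA, off=5): starts [9] → cuts [14]
  FykII (TGGCAGAT, off=5): no sites
  EstII (CCACGTGC, off=4): starts [18, 37, 47] → cuts [22, 41, 51]

Pooled cuts: [14, 22, 41, 51]

Fragment lengths:
  [0,14): 14 bp
  [14,22): 8 bp
  [22,41): 19 bp
  [41,51): 10 bp
  [51,60): 9 bp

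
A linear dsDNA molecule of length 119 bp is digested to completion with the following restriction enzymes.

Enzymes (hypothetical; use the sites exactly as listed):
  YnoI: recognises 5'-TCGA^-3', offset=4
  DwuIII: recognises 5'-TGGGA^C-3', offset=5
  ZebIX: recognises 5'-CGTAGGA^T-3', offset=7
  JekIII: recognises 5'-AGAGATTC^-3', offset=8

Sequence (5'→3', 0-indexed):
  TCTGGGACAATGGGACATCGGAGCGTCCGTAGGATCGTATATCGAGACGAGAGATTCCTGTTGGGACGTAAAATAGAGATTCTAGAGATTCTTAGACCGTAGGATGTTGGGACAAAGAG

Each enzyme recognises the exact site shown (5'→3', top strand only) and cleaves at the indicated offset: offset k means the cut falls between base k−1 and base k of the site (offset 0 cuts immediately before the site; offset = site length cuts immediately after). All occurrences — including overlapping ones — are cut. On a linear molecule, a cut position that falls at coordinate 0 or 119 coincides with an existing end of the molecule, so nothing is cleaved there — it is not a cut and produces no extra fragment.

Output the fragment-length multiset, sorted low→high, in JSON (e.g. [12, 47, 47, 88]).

[7,7,8,8,9,9,11,12,13,16,19]

Site scan:
  YnoI (TCGA, off=4): starts [41] → cuts [45]
  DwuIII (TGGGAC, off=5): starts [2, 10, 61, 107] → cuts [7, 15, 66, 112]
  ZebIX (CGTAGGAT, off=7): starts [27, 97] → cuts [34, 104]
  JekIII (AGAGATTC, off=8): starts [49, 74, 83] → cuts [57, 82, 91]

Pooled cuts: [7, 15, 34, 45, 57, 66, 82, 91, 104, 112]

Fragment lengths:
  [0,7): 7 bp
  [7,15): 8 bp
  [15,34): 19 bp
  [34,45): 11 bp
  [45,57): 12 bp
  [57,66): 9 bp
  [66,82): 16 bp
  [82,91): 9 bp
  [91,104): 13 bp
  [104,112): 8 bp
  [112,119): 7 bp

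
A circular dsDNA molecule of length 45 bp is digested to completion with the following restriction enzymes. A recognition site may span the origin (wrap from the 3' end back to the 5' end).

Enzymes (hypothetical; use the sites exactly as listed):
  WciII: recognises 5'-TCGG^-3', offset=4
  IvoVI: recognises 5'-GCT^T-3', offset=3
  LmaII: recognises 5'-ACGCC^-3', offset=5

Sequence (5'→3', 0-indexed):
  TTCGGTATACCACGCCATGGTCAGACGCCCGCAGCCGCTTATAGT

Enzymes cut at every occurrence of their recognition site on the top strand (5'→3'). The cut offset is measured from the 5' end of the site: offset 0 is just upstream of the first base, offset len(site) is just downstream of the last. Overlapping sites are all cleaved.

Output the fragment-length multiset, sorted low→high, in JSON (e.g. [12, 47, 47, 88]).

Site scan:
  WciII TCGG/4: at [1] ⇒ [5]
  IvoVI GCTT/3: at [36] ⇒ [39]
  LmaII ACGCC/5: at [11, 24] ⇒ [16, 29]

All cut coordinates (distinct, sorted): [5, 16, 29, 39]

Fragments:
  5→16: 11 bp
  16→29: 13 bp
  29→39: 10 bp
  39→5 (wrap): 45-39+5 = 11 bp

[10,11,11,13]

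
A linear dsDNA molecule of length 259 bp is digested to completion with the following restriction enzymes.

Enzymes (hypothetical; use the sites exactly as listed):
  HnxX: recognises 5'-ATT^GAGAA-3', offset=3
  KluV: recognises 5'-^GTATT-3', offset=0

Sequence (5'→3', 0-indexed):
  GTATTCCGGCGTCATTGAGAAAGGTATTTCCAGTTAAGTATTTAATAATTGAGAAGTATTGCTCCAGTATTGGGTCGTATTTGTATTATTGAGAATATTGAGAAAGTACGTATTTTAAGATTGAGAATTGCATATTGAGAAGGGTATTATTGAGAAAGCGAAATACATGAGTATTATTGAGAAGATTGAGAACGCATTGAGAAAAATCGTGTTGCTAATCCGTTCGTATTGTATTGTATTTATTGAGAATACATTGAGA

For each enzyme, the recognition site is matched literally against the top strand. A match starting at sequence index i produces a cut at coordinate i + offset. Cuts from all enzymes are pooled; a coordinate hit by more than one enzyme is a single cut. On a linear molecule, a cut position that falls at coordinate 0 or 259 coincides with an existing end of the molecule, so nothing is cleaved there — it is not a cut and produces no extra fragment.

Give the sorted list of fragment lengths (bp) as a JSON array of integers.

Scan for sites:
  HnxX ATTGAGAA/3: at [13, 47, 87, 96, 119, 133, 148, 175, 184, 195, 241] ⇒ [16, 50, 90, 99, 122, 136, 151, 178, 187, 198, 244]
  KluV GTATT/0: at [0, 23, 37, 55, 66, 76, 82, 109, 143, 170, 225, 230, 235] ⇒ [23, 37, 55, 66, 76, 82, 109, 143, 170, 225, 230, 235] (position 0 is a terminus of the linear molecule — no cut)

Pooled cuts: [16, 23, 37, 50, 55, 66, 76, 82, 90, 99, 109, 122, 136, 143, 151, 170, 178, 187, 198, 225, 230, 235, 244]

Fragments:
  [0,16): 16 bp
  [16,23): 7 bp
  [23,37): 14 bp
  [37,50): 13 bp
  [50,55): 5 bp
  [55,66): 11 bp
  [66,76): 10 bp
  [76,82): 6 bp
  [82,90): 8 bp
  [90,99): 9 bp
  [99,109): 10 bp
  [109,122): 13 bp
  [122,136): 14 bp
  [136,143): 7 bp
  [143,151): 8 bp
  [151,170): 19 bp
  [170,178): 8 bp
  [178,187): 9 bp
  [187,198): 11 bp
  [198,225): 27 bp
  [225,230): 5 bp
  [230,235): 5 bp
  [235,244): 9 bp
  [244,259): 15 bp

[5,5,5,6,7,7,8,8,8,9,9,9,10,10,11,11,13,13,14,14,15,16,19,27]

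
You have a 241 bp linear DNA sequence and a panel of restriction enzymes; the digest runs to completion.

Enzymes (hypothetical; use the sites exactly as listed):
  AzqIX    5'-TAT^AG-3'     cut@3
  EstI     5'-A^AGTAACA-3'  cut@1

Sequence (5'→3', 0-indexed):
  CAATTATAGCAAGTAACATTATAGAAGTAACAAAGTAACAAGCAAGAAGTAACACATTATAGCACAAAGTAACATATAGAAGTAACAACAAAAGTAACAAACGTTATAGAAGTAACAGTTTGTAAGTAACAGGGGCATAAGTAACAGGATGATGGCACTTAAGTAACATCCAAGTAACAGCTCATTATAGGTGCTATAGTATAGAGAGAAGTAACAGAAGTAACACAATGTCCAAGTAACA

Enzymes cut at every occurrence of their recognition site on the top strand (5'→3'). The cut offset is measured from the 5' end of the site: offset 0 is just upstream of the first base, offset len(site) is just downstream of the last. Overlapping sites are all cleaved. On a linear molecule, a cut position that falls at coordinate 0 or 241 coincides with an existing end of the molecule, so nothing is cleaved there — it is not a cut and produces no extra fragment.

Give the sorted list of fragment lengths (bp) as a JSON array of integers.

[3,3,3,4,5,7,7,7,7,8,9,9,10,11,11,12,13,14,14,15,15,16,16,22]

Per-enzyme occurrences:
  AzqIX (TATAG, off=3): starts [4, 19, 57, 74, 104, 185, 194, 199] → cuts [7, 22, 60, 77, 107, 188, 197, 202]
  EstI (AAGTAACA, off=1): starts [10, 24, 32, 46, 66, 79, 91, 109, 123, 138, 160, 171, 208, 217, 233] → cuts [11, 25, 33, 47, 67, 80, 92, 110, 124, 139, 161, 172, 209, 218, 234]

Pooled cuts: [7, 11, 22, 25, 33, 47, 60, 67, 77, 80, 92, 107, 110, 124, 139, 161, 172, 188, 197, 202, 209, 218, 234]

Fragments:
  [0,7): 7 bp
  [7,11): 4 bp
  [11,22): 11 bp
  [22,25): 3 bp
  [25,33): 8 bp
  [33,47): 14 bp
  [47,60): 13 bp
  [60,67): 7 bp
  [67,77): 10 bp
  [77,80): 3 bp
  [80,92): 12 bp
  [92,107): 15 bp
  [107,110): 3 bp
  [110,124): 14 bp
  [124,139): 15 bp
  [139,161): 22 bp
  [161,172): 11 bp
  [172,188): 16 bp
  [188,197): 9 bp
  [197,202): 5 bp
  [202,209): 7 bp
  [209,218): 9 bp
  [218,234): 16 bp
  [234,241): 7 bp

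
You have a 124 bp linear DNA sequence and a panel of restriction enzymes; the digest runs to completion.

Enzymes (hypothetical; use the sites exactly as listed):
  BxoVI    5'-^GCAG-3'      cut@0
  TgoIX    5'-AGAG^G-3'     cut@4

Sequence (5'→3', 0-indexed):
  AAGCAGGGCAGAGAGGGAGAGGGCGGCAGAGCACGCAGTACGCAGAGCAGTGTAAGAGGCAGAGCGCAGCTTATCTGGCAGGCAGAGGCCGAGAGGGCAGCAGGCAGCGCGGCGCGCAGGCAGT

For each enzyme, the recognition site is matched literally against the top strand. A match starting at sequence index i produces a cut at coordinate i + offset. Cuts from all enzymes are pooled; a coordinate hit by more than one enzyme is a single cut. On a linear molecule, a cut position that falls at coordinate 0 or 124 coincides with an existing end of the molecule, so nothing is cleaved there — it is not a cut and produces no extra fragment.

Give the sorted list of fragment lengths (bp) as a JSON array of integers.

Per-enzyme occurrences:
  BxoVI GCAG/0: at [2, 7, 25, 34, 41, 46, 58, 65, 77, 81, 96, 99, 103, 115, 119] ⇒ [2, 7, 25, 34, 41, 46, 58, 65, 77, 81, 96, 99, 103, 115, 119]
  TgoIX AGAGG/4: at [11, 17, 54, 83, 91] ⇒ [15, 21, 58, 87, 95]

Pooled cuts: [2, 7, 15, 21, 25, 34, 41, 46, 58, 65, 77, 81, 87, 95, 96, 99, 103, 115, 119]

Fragments:
  [0,2): 2 bp
  [2,7): 5 bp
  [7,15): 8 bp
  [15,21): 6 bp
  [21,25): 4 bp
  [25,34): 9 bp
  [34,41): 7 bp
  [41,46): 5 bp
  [46,58): 12 bp
  [58,65): 7 bp
  [65,77): 12 bp
  [77,81): 4 bp
  [81,87): 6 bp
  [87,95): 8 bp
  [95,96): 1 bp
  [96,99): 3 bp
  [99,103): 4 bp
  [103,115): 12 bp
  [115,119): 4 bp
  [119,124): 5 bp

[1,2,3,4,4,4,4,5,5,5,6,6,7,7,8,8,9,12,12,12]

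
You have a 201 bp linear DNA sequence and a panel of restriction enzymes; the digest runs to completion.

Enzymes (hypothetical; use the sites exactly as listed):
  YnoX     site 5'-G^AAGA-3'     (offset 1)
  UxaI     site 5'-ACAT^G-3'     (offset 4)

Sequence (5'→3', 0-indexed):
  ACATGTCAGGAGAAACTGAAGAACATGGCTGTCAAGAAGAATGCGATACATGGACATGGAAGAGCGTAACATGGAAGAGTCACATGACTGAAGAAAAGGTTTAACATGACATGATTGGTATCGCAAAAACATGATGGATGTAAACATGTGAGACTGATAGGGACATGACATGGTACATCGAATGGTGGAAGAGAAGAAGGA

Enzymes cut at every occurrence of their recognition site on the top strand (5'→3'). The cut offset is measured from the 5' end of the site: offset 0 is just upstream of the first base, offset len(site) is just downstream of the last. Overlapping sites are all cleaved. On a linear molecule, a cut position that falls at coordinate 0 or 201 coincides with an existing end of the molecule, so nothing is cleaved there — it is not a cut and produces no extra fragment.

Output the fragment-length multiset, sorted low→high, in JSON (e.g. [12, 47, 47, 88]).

Per-enzyme occurrences:
  YnoX GAAGA/1: at [17, 35, 58, 73, 89, 187, 192] ⇒ [18, 36, 59, 74, 90, 188, 193]
  UxaI ACATG/4: at [0, 22, 47, 53, 68, 81, 103, 108, 128, 143, 162, 167] ⇒ [4, 26, 51, 57, 72, 85, 107, 112, 132, 147, 166, 171]

All cut coordinates (distinct, sorted): [4, 18, 26, 36, 51, 57, 59, 72, 74, 85, 90, 107, 112, 132, 147, 166, 171, 188, 193]

Fragments:
  [0,4): 4 bp
  [4,18): 14 bp
  [18,26): 8 bp
  [26,36): 10 bp
  [36,51): 15 bp
  [51,57): 6 bp
  [57,59): 2 bp
  [59,72): 13 bp
  [72,74): 2 bp
  [74,85): 11 bp
  [85,90): 5 bp
  [90,107): 17 bp
  [107,112): 5 bp
  [112,132): 20 bp
  [132,147): 15 bp
  [147,166): 19 bp
  [166,171): 5 bp
  [171,188): 17 bp
  [188,193): 5 bp
  [193,201): 8 bp

[2,2,4,5,5,5,5,6,8,8,10,11,13,14,15,15,17,17,19,20]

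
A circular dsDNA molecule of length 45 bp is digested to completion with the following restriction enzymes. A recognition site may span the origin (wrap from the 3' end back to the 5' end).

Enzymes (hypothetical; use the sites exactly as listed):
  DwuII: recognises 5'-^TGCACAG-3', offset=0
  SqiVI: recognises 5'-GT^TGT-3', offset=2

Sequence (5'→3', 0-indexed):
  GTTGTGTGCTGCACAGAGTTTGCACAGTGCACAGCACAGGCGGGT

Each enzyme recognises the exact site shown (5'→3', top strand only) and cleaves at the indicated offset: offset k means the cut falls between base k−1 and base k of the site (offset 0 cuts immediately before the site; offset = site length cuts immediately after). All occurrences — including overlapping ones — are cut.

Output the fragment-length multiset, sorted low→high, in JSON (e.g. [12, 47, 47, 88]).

Per-enzyme occurrences:
  DwuII (TGCACAG, off=0): starts [9, 20, 27] → cuts [9, 20, 27]
  SqiVI (GTTGT, off=2): starts [0] → cuts [2]

All cut coordinates (distinct, sorted): [2, 9, 20, 27]

Fragments:
  2→9: 7 bp
  9→20: 11 bp
  20→27: 7 bp
  27→2 (wrap): 45-27+2 = 20 bp

[7,7,11,20]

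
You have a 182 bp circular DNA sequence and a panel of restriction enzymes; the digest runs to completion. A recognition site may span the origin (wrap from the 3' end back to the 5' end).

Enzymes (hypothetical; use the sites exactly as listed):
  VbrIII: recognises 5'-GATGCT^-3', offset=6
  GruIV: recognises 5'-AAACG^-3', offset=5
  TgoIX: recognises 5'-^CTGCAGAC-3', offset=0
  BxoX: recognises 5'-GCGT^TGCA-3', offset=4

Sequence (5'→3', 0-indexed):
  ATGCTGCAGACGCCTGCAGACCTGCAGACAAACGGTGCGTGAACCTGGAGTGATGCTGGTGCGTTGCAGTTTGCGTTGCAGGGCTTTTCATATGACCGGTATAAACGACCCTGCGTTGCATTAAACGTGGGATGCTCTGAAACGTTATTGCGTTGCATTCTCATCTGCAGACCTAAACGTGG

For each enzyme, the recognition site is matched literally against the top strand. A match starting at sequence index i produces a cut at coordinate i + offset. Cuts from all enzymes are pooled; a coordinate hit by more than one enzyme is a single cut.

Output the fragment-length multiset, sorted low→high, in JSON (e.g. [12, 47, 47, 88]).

[2,6,7,8,8,8,9,9,9,11,11,12,13,15,23,31]

Per-enzyme occurrences:
  VbrIII GATGCT/6: at [51, 130, 181] ⇒ [5, 57, 136]
  GruIV AAACG/5: at [29, 102, 122, 139, 174] ⇒ [34, 107, 127, 144, 179]
  TgoIX CTGCAGAC/0: at [3, 13, 21, 164] ⇒ [3, 13, 21, 164]
  BxoX GCGTTGCA/4: at [60, 72, 112, 149] ⇒ [64, 76, 116, 153]

All cut coordinates (distinct, sorted): [3, 5, 13, 21, 34, 57, 64, 76, 107, 116, 127, 136, 144, 153, 164, 179]

Fragment lengths:
  3→5: 2 bp
  5→13: 8 bp
  13→21: 8 bp
  21→34: 13 bp
  34→57: 23 bp
  57→64: 7 bp
  64→76: 12 bp
  76→107: 31 bp
  107→116: 9 bp
  116→127: 11 bp
  127→136: 9 bp
  136→144: 8 bp
  144→153: 9 bp
  153→164: 11 bp
  164→179: 15 bp
  179→3 (wrap): 182-179+3 = 6 bp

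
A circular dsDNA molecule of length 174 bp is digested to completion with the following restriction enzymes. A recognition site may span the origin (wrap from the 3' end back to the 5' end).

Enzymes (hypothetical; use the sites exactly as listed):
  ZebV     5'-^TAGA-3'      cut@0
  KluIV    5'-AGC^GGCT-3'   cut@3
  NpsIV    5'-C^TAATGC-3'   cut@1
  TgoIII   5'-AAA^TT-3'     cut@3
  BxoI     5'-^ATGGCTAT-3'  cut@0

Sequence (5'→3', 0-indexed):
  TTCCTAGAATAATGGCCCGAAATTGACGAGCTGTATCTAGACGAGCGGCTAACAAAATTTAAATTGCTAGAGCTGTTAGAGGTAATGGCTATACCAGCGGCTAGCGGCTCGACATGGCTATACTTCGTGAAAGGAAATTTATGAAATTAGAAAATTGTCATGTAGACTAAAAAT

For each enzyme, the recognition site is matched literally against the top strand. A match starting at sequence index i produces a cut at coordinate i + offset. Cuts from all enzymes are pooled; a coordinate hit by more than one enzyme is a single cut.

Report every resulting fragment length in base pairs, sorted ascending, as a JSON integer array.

[1,4,5,6,7,7,8,8,8,9,9,9,11,11,14,15,18,24]

Site scan:
  ZebV TAGA/0: at [4, 37, 67, 76, 147, 162] ⇒ [4, 37, 67, 76, 147, 162]
  KluIV AGCGGCT/3: at [43, 95, 102] ⇒ [46, 98, 105]
  NpsIV (CTAATGC, off=1): no sites
  TgoIII AAATT/3: at [19, 54, 60, 134, 143, 151, 170] ⇒ [22, 57, 63, 137, 146, 154, 173]
  BxoI ATGGCTAT/0: at [84, 113] ⇒ [84, 113]

Pooled cuts: [4, 22, 37, 46, 57, 63, 67, 76, 84, 98, 105, 113, 137, 146, 147, 154, 162, 173]

Fragments:
  4→22: 18 bp
  22→37: 15 bp
  37→46: 9 bp
  46→57: 11 bp
  57→63: 6 bp
  63→67: 4 bp
  67→76: 9 bp
  76→84: 8 bp
  84→98: 14 bp
  98→105: 7 bp
  105→113: 8 bp
  113→137: 24 bp
  137→146: 9 bp
  146→147: 1 bp
  147→154: 7 bp
  154→162: 8 bp
  162→173: 11 bp
  173→4 (wrap): 174-173+4 = 5 bp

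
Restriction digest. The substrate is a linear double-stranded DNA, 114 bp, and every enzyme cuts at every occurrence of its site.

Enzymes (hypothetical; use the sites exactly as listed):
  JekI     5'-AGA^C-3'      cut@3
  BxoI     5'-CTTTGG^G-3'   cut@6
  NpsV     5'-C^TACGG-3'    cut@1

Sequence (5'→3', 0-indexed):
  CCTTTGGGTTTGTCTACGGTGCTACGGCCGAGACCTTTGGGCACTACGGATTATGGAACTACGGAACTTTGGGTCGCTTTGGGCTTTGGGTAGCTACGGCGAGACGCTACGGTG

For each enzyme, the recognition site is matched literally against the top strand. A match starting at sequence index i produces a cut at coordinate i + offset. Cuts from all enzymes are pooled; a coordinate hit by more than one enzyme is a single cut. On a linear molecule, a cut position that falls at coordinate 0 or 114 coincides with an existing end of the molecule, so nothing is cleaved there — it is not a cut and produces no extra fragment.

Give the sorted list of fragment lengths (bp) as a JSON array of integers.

[3,4,5,7,7,7,7,7,8,10,10,11,13,15]

Scan for sites:
  JekI AGAC/3: at [30, 101] ⇒ [33, 104]
  BxoI CTTTGGG/6: at [1, 34, 66, 76, 83] ⇒ [7, 40, 72, 82, 89]
  NpsV CTACGG/1: at [13, 21, 43, 58, 93, 106] ⇒ [14, 22, 44, 59, 94, 107]

Pooled cuts: [7, 14, 22, 33, 40, 44, 59, 72, 82, 89, 94, 104, 107]

Fragments:
  [0,7): 7 bp
  [7,14): 7 bp
  [14,22): 8 bp
  [22,33): 11 bp
  [33,40): 7 bp
  [40,44): 4 bp
  [44,59): 15 bp
  [59,72): 13 bp
  [72,82): 10 bp
  [82,89): 7 bp
  [89,94): 5 bp
  [94,104): 10 bp
  [104,107): 3 bp
  [107,114): 7 bp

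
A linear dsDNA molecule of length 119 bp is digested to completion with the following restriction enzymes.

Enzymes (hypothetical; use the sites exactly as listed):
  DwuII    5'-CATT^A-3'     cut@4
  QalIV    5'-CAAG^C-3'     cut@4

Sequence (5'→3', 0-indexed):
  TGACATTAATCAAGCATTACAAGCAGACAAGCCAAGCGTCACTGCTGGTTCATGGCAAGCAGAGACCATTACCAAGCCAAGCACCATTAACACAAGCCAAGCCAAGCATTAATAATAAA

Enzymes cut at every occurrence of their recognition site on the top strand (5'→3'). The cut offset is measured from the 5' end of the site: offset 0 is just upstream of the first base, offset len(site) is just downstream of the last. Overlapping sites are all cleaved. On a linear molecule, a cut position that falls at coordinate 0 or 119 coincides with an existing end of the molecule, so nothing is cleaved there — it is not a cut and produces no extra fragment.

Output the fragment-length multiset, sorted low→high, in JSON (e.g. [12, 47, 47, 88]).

Per-enzyme occurrences:
  DwuII CATTA/4: at [3, 14, 66, 84, 106] ⇒ [7, 18, 70, 88, 110]
  QalIV CAAGC/4: at [10, 19, 27, 32, 55, 72, 77, 92, 97, 102] ⇒ [14, 23, 31, 36, 59, 76, 81, 96, 101, 106]

Pooled cuts: [7, 14, 18, 23, 31, 36, 59, 70, 76, 81, 88, 96, 101, 106, 110]

Fragment lengths:
  [0,7): 7 bp
  [7,14): 7 bp
  [14,18): 4 bp
  [18,23): 5 bp
  [23,31): 8 bp
  [31,36): 5 bp
  [36,59): 23 bp
  [59,70): 11 bp
  [70,76): 6 bp
  [76,81): 5 bp
  [81,88): 7 bp
  [88,96): 8 bp
  [96,101): 5 bp
  [101,106): 5 bp
  [106,110): 4 bp
  [110,119): 9 bp

[4,4,5,5,5,5,5,6,7,7,7,8,8,9,11,23]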